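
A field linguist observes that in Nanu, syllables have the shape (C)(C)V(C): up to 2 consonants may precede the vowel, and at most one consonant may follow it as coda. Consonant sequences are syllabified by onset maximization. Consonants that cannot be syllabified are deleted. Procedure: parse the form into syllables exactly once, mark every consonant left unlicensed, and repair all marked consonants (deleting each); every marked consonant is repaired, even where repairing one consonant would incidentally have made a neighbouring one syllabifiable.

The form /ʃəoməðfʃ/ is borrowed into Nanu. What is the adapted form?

ʃəoməð

Under (C)(C)V(C), the unsyllabifiable consonants are /f/, /ʃ/ (at most one coda consonant is licensed; onsets may contain at most 2 consonants).
Each unlicensed consonant is deleted: /f/, /ʃ/.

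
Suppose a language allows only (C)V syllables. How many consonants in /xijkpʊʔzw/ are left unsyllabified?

5

The consonants /j/, /k/, /ʔ/, /z/, /w/ cannot be parsed into a legal (C)V syllable (no codas are permitted; onsets are limited to one consonant).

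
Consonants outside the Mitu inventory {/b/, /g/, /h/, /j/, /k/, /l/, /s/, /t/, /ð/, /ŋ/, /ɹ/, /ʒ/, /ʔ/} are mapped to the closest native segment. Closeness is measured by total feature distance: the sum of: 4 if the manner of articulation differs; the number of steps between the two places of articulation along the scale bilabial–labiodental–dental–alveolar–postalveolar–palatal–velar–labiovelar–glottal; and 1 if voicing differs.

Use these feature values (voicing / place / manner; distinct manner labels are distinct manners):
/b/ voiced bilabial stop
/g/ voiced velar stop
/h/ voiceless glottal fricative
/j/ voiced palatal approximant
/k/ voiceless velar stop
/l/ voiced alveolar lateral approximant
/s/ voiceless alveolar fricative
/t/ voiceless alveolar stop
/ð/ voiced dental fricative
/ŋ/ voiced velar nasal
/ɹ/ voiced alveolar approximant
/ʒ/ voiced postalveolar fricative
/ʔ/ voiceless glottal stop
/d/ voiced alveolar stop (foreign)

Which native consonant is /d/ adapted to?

t

/t/ is closest: same manner (stop), place distance 0 (alveolar→alveolar), voicing differs (+1); total 1. Next closest is /b/ at distance 3.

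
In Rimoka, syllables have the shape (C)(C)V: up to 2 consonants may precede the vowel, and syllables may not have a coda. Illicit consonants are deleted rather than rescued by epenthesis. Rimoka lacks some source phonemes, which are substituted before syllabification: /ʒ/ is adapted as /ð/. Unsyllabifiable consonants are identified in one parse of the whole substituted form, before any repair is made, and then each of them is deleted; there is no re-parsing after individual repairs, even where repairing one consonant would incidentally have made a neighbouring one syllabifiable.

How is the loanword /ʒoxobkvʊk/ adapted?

ðoxokvʊ

Substitution: /ʒ/ → /ð/, giving /ðoxobkvʊk/.
Under (C)(C)V, the unsyllabifiable consonants are /b/, /k/ (no codas are permitted; onsets may contain at most 2 consonants).
Each unlicensed consonant is deleted: /b/, /k/.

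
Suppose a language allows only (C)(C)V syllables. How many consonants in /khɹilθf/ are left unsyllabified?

Under (C)(C)V, the unsyllabifiable consonants are /k/, /l/, /θ/, /f/ (no codas are permitted; onsets may contain at most 2 consonants).

4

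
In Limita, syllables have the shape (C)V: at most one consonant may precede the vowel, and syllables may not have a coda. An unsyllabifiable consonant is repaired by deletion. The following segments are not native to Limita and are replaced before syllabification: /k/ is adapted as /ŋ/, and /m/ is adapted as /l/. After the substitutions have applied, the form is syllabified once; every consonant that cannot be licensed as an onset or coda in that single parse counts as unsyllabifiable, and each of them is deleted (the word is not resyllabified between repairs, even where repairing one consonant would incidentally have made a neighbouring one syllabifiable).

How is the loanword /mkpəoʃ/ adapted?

pəo

Substitution: /m/ → /l/, /k/ → /ŋ/, giving /lŋpəoʃ/.
Syllabifying with onset maximization leaves /l/, /ŋ/, /ʃ/ stranded (no codas are permitted; onsets are limited to one consonant).
Deletion applies to /l/, /ŋ/, /ʃ/.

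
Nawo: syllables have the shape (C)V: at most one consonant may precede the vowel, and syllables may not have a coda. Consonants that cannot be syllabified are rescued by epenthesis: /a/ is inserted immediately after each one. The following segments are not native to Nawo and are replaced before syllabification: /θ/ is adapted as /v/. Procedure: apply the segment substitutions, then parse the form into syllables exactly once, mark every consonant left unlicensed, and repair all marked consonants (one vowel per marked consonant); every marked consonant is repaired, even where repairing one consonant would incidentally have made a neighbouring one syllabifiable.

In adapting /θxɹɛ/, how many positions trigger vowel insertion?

2

After substitution the input is /vxɹɛ/.
The unsyllabifiable consonants are /v/, /x/; each receives one epenthetic vowel.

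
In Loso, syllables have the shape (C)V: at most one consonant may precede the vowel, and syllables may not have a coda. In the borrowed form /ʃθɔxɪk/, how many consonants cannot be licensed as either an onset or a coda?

2

Syllabifying with onset maximization leaves /ʃ/, /k/ stranded (no codas are permitted; onsets are limited to one consonant).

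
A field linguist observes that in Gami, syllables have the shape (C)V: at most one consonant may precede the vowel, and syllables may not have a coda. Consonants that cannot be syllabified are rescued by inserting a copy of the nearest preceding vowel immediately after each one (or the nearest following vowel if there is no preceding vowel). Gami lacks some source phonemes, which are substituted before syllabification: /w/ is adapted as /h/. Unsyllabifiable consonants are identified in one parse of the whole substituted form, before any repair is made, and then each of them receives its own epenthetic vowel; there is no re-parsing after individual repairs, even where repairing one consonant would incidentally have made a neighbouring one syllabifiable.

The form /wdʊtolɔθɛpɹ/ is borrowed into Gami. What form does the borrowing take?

Substitution: /w/ → /h/, giving /hdʊtolɔθɛpɹ/.
Syllabifying with onset maximization leaves /h/, /p/, /ɹ/ stranded (no codas are permitted; onsets are limited to one consonant).
Epenthesis after each stranded consonant: /h/ → /hʊ/, /p/ → /pɛ/, /ɹ/ → /ɹɛ/.

hʊdʊtolɔθɛpɛɹɛ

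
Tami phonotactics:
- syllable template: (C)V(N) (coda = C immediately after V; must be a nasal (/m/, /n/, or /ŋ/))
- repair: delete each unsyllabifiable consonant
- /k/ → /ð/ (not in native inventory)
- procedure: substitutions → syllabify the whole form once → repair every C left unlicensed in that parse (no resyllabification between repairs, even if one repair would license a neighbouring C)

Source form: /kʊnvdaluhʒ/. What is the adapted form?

Substitution: /k/ → /ð/, giving /ðʊnvdaluhʒ/.
The consonants /v/, /h/, /ʒ/ cannot be parsed into a legal (C)V(N) syllable (only a nasal (/m/, /n/, or /ŋ/) is licensed in coda position; onsets are limited to one consonant).
Each unlicensed consonant is deleted: /v/, /h/, /ʒ/.

ðʊndalu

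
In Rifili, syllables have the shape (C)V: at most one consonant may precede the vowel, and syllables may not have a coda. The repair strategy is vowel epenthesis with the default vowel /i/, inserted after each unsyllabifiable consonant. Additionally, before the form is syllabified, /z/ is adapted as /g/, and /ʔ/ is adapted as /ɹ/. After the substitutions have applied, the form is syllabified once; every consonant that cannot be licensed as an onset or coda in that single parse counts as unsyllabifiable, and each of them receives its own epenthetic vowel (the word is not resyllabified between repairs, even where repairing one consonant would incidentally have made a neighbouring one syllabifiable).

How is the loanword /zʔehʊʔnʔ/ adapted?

Substitution: /z/ → /g/, /ʔ/ → /ɹ/, giving /gɹehʊɹnɹ/.
Under (C)V, the unsyllabifiable consonants are /g/, /ɹ/, /n/, /ɹ/ (no codas are permitted; onsets are limited to one consonant).
Each unlicensed consonant becomes the onset of a new syllable: /g/ → /gi/, /ɹ/ → /ɹi/, /n/ → /ni/, /ɹ/ → /ɹi/.

giɹehʊɹiniɹi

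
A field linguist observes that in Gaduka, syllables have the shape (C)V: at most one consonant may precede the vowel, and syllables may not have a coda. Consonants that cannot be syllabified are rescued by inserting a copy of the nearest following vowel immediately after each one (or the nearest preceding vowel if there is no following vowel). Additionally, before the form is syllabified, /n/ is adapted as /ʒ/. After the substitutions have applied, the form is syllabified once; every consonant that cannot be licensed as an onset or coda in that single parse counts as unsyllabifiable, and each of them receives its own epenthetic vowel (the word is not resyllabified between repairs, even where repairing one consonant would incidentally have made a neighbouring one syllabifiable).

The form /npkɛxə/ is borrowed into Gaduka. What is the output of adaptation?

Substitution: /n/ → /ʒ/, giving /ʒpkɛxə/.
Syllabifying with onset maximization leaves /ʒ/, /p/ stranded (no codas are permitted; onsets are limited to one consonant).
Each unlicensed consonant becomes the onset of a new syllable: /ʒ/ → /ʒɛ/, /p/ → /pɛ/.

ʒɛpɛkɛxə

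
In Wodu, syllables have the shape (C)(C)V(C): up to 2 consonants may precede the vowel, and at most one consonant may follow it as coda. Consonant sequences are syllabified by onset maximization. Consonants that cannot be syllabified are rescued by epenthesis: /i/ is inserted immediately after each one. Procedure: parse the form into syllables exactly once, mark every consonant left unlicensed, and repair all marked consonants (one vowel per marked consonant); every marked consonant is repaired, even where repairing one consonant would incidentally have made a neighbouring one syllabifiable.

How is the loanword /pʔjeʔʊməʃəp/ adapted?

Syllabifying with onset maximization leaves /p/ stranded (at most one coda consonant is licensed; onsets may contain at most 2 consonants).
Each unlicensed consonant becomes the onset of a new syllable: /p/ → /pi/.

piʔjeʔʊməʃəp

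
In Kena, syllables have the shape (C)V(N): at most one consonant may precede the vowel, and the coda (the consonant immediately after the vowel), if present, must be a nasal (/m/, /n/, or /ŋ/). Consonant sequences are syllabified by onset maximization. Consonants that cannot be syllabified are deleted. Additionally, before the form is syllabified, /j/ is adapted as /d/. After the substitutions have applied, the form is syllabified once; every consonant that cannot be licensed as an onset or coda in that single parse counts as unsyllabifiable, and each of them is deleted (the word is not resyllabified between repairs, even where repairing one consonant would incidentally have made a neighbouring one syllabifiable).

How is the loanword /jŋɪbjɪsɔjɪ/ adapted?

ŋɪdɪsɔdɪ

Substitution: /j/ → /d/, giving /dŋɪbdɪsɔdɪ/.
Syllabifying with onset maximization leaves /d/, /b/ stranded (only a nasal (/m/, /n/, or /ŋ/) is licensed in coda position; onsets are limited to one consonant).
Deletion applies to /d/, /b/.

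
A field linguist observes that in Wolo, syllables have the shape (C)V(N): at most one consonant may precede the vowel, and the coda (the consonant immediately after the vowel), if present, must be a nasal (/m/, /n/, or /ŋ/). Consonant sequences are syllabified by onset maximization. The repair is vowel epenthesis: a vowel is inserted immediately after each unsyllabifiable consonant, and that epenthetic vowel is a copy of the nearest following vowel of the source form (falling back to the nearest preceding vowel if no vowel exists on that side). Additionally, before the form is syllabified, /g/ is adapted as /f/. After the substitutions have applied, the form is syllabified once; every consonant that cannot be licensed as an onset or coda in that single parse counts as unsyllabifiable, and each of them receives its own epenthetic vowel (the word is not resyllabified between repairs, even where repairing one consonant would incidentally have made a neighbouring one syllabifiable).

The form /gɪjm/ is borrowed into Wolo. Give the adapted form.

Substitution: /g/ → /f/, giving /fɪjm/.
Syllabifying with onset maximization leaves /j/, /m/ stranded (only a nasal (/m/, /n/, or /ŋ/) is licensed in coda position; onsets are limited to one consonant).
Inserting the epenthetic vowel yields /j/ → /jɪ/, /m/ → /mɪ/.

fɪjɪmɪ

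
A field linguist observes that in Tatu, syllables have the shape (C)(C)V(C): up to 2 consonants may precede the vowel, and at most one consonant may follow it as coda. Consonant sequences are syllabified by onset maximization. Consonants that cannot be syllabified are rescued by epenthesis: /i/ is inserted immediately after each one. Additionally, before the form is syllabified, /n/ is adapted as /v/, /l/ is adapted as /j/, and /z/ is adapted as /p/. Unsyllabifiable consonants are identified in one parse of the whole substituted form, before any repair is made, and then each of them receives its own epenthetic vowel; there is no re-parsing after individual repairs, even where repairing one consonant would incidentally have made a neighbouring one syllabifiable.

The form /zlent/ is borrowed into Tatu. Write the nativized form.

Substitution: /z/ → /p/, /l/ → /j/, /n/ → /v/, giving /pjevt/.
Syllabifying with onset maximization leaves /t/ stranded (at most one coda consonant is licensed; onsets may contain at most 2 consonants).
Epenthesis after each stranded consonant: /t/ → /ti/.

pjevti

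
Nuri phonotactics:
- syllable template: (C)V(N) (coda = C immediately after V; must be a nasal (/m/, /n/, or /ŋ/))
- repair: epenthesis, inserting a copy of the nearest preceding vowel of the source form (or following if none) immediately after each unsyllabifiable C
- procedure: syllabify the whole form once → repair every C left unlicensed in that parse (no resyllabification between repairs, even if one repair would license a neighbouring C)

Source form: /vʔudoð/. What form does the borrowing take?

vuʔudoðo

Under (C)V(N), the unsyllabifiable consonants are /v/, /ð/ (only a nasal (/m/, /n/, or /ŋ/) is licensed in coda position; onsets are limited to one consonant).
Epenthesis after each stranded consonant: /v/ → /vu/, /ð/ → /ðo/.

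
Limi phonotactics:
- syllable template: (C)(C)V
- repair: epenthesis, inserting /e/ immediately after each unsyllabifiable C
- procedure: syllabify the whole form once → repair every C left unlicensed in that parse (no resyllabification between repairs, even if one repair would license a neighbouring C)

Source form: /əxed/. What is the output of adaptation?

əxede

Syllabifying with onset maximization leaves /d/ stranded (no codas are permitted; onsets may contain at most 2 consonants).
Inserting the epenthetic vowel yields /d/ → /de/.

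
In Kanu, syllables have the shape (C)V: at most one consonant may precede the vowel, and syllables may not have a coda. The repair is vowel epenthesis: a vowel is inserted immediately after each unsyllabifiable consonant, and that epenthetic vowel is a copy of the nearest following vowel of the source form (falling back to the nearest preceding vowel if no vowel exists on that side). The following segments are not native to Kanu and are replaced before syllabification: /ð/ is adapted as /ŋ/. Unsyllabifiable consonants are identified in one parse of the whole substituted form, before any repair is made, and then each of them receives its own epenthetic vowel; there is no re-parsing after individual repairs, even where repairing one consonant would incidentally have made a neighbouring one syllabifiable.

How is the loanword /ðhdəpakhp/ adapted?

Substitution: /ð/ → /ŋ/, giving /ŋhdəpakhp/.
The consonants /ŋ/, /h/, /k/, /h/, /p/ cannot be parsed into a legal (C)V syllable (no codas are permitted; onsets are limited to one consonant).
Inserting the epenthetic vowel yields /ŋ/ → /ŋə/, /h/ → /hə/, /k/ → /ka/, /h/ → /ha/, /p/ → /pa/.

ŋəhədəpakahapa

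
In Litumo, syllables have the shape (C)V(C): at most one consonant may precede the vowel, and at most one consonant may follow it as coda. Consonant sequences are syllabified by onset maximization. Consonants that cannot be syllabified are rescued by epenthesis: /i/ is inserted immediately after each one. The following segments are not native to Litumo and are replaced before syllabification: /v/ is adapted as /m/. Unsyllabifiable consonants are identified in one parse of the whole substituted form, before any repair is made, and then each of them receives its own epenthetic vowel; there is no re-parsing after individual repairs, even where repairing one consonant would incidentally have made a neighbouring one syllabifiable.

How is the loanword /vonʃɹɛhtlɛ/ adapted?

monʃiɹɛhtilɛ

Substitution: /v/ → /m/, giving /monʃɹɛhtlɛ/.
Syllabifying with onset maximization leaves /ʃ/, /t/ stranded (at most one coda consonant is licensed; onsets are limited to one consonant).
Inserting the epenthetic vowel yields /ʃ/ → /ʃi/, /t/ → /ti/.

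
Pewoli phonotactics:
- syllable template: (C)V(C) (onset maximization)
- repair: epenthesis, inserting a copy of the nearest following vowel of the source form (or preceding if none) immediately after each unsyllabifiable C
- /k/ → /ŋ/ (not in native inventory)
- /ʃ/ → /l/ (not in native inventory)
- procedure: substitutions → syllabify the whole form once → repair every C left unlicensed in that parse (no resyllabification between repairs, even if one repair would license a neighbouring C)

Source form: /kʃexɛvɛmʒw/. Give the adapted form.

ŋelexɛvɛmʒɛwɛ

Substitution: /k/ → /ŋ/, /ʃ/ → /l/, giving /ŋlexɛvɛmʒw/.
The consonants /ŋ/, /ʒ/, /w/ cannot be parsed into a legal (C)V(C) syllable (at most one coda consonant is licensed; onsets are limited to one consonant).
Inserting the epenthetic vowel yields /ŋ/ → /ŋe/, /ʒ/ → /ʒɛ/, /w/ → /wɛ/.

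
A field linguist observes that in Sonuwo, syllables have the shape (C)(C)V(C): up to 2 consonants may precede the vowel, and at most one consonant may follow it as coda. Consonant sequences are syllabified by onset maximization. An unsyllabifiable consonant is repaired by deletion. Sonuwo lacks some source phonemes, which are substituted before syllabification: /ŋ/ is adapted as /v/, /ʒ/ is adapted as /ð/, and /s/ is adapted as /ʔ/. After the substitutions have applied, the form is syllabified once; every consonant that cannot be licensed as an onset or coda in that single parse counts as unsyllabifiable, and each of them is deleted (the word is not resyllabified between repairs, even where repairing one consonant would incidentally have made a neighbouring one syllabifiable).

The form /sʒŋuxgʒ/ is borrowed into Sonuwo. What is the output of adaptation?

Substitution: /s/ → /ʔ/, /ʒ/ → /ð/, /ŋ/ → /v/, giving /ʔðvuxgð/.
Under (C)(C)V(C), the unsyllabifiable consonants are /ʔ/, /g/, /ð/ (at most one coda consonant is licensed; onsets may contain at most 2 consonants).
Deletion applies to /ʔ/, /g/, /ð/.

ðvux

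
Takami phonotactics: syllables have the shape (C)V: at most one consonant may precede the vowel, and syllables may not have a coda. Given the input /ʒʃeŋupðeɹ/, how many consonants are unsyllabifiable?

Under (C)V, the unsyllabifiable consonants are /ʒ/, /p/, /ɹ/ (no codas are permitted; onsets are limited to one consonant).

3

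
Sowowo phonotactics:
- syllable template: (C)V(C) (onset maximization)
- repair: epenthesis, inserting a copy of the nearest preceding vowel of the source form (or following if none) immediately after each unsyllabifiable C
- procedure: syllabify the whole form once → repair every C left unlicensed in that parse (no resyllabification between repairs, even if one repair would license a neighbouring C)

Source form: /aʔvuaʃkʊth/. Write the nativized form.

aʔvuaʃkʊthʊ

The consonants /h/ cannot be parsed into a legal (C)V(C) syllable (at most one coda consonant is licensed; onsets are limited to one consonant).
Each unlicensed consonant becomes the onset of a new syllable: /h/ → /hʊ/.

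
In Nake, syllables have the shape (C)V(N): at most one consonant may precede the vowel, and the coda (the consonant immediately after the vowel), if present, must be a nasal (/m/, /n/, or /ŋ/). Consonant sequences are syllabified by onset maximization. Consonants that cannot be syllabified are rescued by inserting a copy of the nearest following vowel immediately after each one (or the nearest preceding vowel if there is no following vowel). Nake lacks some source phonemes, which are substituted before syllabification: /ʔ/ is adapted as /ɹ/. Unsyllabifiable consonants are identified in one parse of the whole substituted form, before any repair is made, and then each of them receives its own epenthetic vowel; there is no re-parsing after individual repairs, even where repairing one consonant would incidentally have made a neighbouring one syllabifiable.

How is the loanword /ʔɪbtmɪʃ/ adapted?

ɹɪbɪtɪmɪʃɪ

Substitution: /ʔ/ → /ɹ/, giving /ɹɪbtmɪʃ/.
The consonants /b/, /t/, /ʃ/ cannot be parsed into a legal (C)V(N) syllable (only a nasal (/m/, /n/, or /ŋ/) is licensed in coda position; onsets are limited to one consonant).
Inserting the epenthetic vowel yields /b/ → /bɪ/, /t/ → /tɪ/, /ʃ/ → /ʃɪ/.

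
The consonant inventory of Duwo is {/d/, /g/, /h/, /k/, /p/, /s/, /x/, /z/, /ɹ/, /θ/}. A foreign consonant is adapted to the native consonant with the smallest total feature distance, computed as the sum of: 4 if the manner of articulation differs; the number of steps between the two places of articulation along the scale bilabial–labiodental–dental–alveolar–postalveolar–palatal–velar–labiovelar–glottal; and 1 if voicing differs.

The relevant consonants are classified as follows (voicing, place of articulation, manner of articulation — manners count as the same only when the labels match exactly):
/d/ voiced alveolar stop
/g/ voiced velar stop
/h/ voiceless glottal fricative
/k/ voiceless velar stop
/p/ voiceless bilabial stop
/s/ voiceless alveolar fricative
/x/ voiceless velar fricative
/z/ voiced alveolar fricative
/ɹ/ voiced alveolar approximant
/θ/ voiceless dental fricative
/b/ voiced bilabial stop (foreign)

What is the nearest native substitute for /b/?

/p/ is closest: same manner (stop), place distance 0 (bilabial→bilabial), voicing differs (+1); total 1. Next closest is /d/ at distance 3.

p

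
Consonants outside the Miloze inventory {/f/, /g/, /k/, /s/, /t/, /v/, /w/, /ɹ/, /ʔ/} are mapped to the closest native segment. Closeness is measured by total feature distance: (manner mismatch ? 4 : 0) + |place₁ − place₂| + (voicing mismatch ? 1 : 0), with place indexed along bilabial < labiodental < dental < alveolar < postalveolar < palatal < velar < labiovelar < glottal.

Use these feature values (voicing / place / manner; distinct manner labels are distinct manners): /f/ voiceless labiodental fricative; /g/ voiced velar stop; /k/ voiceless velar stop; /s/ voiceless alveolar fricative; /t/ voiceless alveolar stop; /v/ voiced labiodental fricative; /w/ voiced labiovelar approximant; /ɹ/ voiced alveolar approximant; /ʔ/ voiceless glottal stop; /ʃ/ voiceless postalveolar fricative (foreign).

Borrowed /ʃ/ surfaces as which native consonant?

s

/s/ is closest: same manner (fricative), place distance 1 (postalveolar→alveolar), same voicing; total 1. Next closest is /f/ at distance 3.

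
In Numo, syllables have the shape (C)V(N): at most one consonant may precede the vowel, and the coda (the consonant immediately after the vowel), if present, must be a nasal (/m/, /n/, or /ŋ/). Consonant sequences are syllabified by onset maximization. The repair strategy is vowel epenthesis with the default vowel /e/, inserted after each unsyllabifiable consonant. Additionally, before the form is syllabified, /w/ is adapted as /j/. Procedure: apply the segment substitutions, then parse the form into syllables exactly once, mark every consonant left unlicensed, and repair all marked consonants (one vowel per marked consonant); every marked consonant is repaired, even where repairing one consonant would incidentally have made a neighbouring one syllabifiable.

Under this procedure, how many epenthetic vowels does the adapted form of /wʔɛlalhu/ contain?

After substitution the input is /jʔɛlalhu/.
The unsyllabifiable consonants are /j/, /l/; each receives one epenthetic vowel.

2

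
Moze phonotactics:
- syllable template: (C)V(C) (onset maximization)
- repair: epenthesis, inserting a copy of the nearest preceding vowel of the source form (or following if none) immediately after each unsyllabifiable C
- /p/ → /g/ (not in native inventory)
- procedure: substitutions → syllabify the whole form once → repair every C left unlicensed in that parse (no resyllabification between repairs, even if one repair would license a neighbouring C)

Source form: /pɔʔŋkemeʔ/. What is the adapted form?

gɔʔŋɔkemeʔ

Substitution: /p/ → /g/, giving /gɔʔŋkemeʔ/.
The consonants /ŋ/ cannot be parsed into a legal (C)V(C) syllable (at most one coda consonant is licensed; onsets are limited to one consonant).
Inserting the epenthetic vowel yields /ŋ/ → /ŋɔ/.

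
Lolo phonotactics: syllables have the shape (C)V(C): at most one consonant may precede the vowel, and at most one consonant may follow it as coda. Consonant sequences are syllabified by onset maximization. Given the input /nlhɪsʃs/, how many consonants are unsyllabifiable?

Under (C)V(C), the unsyllabifiable consonants are /n/, /l/, /ʃ/, /s/ (at most one coda consonant is licensed; onsets are limited to one consonant).

4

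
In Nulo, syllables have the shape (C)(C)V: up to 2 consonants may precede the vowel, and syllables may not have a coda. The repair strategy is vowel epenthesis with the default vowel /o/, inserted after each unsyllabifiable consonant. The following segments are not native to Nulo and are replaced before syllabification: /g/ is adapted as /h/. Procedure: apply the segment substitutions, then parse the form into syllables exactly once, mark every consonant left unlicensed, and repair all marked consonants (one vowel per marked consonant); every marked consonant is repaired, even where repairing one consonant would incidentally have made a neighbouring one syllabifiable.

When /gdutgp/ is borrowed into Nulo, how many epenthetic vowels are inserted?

3

After substitution the input is /hduthp/.
The unsyllabifiable consonants are /t/, /h/, /p/; each receives one epenthetic vowel.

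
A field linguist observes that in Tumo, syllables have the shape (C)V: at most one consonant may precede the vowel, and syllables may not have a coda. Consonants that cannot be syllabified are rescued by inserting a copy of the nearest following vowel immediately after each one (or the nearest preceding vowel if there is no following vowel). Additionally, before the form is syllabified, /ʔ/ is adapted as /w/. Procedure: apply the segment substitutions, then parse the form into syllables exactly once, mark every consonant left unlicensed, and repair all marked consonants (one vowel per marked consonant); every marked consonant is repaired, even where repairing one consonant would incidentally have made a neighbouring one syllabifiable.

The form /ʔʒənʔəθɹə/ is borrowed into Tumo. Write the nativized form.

wəʒənəwəθəɹə

Substitution: /ʔ/ → /w/, giving /wʒənwəθɹə/.
Syllabifying with onset maximization leaves /w/, /n/, /θ/ stranded (no codas are permitted; onsets are limited to one consonant).
Epenthesis after each stranded consonant: /w/ → /wə/, /n/ → /nə/, /θ/ → /θə/.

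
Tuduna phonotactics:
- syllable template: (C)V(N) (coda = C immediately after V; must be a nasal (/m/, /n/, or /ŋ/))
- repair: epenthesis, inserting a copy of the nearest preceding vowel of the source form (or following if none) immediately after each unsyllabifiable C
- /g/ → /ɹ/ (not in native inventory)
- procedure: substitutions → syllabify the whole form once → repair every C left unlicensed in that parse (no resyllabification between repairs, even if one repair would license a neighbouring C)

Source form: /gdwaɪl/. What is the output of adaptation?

ɹadawaɪlɪ

Substitution: /g/ → /ɹ/, giving /ɹdwaɪl/.
Under (C)V(N), the unsyllabifiable consonants are /ɹ/, /d/, /l/ (only a nasal (/m/, /n/, or /ŋ/) is licensed in coda position; onsets are limited to one consonant).
Epenthesis after each stranded consonant: /ɹ/ → /ɹa/, /d/ → /da/, /l/ → /lɪ/.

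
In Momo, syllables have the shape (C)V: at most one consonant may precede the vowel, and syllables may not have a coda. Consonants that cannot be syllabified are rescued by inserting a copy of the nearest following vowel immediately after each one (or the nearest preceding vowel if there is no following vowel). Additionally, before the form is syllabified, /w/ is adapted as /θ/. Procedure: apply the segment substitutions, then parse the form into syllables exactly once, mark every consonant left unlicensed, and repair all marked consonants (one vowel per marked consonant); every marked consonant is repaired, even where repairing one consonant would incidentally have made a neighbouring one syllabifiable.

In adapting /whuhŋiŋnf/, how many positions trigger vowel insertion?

5

After substitution the input is /θhuhŋiŋnf/.
The unsyllabifiable consonants are /θ/, /h/, /ŋ/, /n/, /f/; each receives one epenthetic vowel.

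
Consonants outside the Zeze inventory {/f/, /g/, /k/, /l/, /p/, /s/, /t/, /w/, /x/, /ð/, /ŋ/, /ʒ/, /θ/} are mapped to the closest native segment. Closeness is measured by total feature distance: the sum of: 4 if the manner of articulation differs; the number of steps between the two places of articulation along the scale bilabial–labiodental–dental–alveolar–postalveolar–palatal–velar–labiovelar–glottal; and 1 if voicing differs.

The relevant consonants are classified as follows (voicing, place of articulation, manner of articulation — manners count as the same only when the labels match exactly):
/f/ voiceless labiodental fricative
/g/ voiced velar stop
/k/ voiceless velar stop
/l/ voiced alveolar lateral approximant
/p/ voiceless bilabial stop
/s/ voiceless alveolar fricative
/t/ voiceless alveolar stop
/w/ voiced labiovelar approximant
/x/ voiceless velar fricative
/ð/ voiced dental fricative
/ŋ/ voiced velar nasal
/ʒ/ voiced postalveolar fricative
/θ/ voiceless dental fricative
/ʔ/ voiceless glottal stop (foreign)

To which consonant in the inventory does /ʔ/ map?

k

/k/ is closest: same manner (stop), place distance 2 (glottal→velar), same voicing; total 2. Next closest is /g/ at distance 3.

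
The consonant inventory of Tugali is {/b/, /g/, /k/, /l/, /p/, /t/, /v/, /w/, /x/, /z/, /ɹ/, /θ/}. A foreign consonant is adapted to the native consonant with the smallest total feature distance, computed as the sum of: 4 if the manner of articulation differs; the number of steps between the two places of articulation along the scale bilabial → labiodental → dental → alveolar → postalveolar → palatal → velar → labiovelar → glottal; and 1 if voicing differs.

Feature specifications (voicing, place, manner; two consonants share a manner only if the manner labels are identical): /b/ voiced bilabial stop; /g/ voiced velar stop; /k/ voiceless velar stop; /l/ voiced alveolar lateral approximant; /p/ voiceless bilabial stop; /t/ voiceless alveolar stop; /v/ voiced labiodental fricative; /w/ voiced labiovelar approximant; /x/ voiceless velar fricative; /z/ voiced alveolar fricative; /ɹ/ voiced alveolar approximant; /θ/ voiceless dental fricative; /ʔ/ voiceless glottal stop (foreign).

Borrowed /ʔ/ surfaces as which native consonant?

/k/ is closest: same manner (stop), place distance 2 (glottal→velar), same voicing; total 2. Next closest is /g/ at distance 3.

k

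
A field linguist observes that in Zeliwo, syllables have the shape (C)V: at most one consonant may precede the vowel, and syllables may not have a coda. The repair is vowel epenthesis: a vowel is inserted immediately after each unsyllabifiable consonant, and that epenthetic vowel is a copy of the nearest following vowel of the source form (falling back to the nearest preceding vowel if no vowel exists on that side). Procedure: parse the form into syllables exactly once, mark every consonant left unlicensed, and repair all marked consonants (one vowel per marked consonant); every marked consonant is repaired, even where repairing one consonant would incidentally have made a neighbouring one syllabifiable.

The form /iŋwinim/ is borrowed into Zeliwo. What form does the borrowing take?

Under (C)V, the unsyllabifiable consonants are /ŋ/, /m/ (no codas are permitted; onsets are limited to one consonant).
Inserting the epenthetic vowel yields /ŋ/ → /ŋi/, /m/ → /mi/.

iŋiwinimi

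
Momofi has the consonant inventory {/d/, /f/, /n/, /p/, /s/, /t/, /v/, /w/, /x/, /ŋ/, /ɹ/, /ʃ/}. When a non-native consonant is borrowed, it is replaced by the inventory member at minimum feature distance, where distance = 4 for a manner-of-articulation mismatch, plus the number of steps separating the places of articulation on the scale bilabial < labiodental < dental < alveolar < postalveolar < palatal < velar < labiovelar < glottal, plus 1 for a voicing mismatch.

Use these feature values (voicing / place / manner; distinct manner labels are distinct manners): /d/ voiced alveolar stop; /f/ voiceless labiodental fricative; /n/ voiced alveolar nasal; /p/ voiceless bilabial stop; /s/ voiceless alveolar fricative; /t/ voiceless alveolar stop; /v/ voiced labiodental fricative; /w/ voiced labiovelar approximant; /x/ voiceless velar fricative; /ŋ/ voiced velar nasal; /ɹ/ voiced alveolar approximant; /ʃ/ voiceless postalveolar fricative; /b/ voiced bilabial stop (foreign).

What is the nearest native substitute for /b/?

/p/ is closest: same manner (stop), place distance 0 (bilabial→bilabial), voicing differs (+1); total 1. Next closest is /d/ at distance 3.

p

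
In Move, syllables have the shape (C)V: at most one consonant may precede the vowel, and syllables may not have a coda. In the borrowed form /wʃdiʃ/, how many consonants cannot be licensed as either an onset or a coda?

The consonants /w/, /ʃ/, /ʃ/ cannot be parsed into a legal (C)V syllable (no codas are permitted; onsets are limited to one consonant).

3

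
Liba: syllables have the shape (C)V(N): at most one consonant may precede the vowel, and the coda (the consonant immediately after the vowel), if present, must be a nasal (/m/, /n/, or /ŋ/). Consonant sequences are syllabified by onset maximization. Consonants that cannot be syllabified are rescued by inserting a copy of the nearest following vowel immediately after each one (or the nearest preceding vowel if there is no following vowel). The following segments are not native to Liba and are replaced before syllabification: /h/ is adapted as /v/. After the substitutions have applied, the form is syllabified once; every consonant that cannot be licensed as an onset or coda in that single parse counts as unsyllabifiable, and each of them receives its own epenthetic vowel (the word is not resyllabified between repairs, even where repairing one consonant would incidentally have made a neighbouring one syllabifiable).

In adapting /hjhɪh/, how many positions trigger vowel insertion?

After substitution the input is /vjvɪv/.
The unsyllabifiable consonants are /v/, /j/, /v/; each receives one epenthetic vowel.

3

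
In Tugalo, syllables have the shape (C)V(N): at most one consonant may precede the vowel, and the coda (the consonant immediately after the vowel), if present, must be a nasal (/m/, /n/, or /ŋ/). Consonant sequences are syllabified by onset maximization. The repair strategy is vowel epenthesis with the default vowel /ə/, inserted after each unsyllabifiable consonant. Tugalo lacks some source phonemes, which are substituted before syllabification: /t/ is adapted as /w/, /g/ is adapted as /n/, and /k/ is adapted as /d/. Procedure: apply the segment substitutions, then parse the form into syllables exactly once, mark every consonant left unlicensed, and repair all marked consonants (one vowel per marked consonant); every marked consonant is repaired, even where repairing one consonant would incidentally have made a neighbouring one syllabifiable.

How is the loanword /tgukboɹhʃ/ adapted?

Substitution: /t/ → /w/, /g/ → /n/, /k/ → /d/, giving /wnudboɹhʃ/.
Under (C)V(N), the unsyllabifiable consonants are /w/, /d/, /ɹ/, /h/, /ʃ/ (only a nasal (/m/, /n/, or /ŋ/) is licensed in coda position; onsets are limited to one consonant).
Epenthesis after each stranded consonant: /w/ → /wə/, /d/ → /də/, /ɹ/ → /ɹə/, /h/ → /hə/, /ʃ/ → /ʃə/.

wənudəboɹəhəʃə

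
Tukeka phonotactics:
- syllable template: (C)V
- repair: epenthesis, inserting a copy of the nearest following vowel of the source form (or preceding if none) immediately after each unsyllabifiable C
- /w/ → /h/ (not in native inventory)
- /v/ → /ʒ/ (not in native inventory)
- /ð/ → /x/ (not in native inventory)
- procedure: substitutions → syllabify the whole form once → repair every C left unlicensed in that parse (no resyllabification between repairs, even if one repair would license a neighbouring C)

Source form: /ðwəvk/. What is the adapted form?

Substitution: /ð/ → /x/, /w/ → /h/, /v/ → /ʒ/, giving /xhəʒk/.
The consonants /x/, /ʒ/, /k/ cannot be parsed into a legal (C)V syllable (no codas are permitted; onsets are limited to one consonant).
Epenthesis after each stranded consonant: /x/ → /xə/, /ʒ/ → /ʒə/, /k/ → /kə/.

xəhəʒəkə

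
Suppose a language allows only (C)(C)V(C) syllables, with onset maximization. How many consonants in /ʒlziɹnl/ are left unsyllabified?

3

Under (C)(C)V(C), the unsyllabifiable consonants are /ʒ/, /n/, /l/ (at most one coda consonant is licensed; onsets may contain at most 2 consonants).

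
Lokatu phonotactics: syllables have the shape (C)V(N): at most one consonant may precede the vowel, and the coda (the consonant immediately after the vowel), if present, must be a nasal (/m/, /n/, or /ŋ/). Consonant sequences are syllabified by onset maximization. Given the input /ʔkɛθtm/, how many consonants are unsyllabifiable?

4

Under (C)V(N), the unsyllabifiable consonants are /ʔ/, /θ/, /t/, /m/ (only a nasal (/m/, /n/, or /ŋ/) is licensed in coda position; onsets are limited to one consonant).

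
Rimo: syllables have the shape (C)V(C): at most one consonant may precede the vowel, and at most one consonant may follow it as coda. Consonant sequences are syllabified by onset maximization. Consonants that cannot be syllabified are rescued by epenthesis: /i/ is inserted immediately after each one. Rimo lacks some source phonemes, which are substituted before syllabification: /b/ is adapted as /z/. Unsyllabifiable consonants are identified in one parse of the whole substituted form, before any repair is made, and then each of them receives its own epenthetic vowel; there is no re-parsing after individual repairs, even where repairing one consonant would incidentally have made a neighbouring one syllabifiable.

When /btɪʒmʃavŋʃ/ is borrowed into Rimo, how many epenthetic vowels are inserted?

After substitution the input is /ztɪʒmʃavŋʃ/.
The unsyllabifiable consonants are /z/, /m/, /ŋ/, /ʃ/; each receives one epenthetic vowel.

4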